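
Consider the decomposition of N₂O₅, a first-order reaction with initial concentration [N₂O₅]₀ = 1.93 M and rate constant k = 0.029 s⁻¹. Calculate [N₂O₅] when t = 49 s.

0.466 M

Step 1: For a first-order reaction: [N₂O₅] = [N₂O₅]₀ × e^(-kt)
Step 2: [N₂O₅] = 1.93 × e^(-0.029 × 49)
Step 3: [N₂O₅] = 1.93 × e^(-1.421)
Step 4: [N₂O₅] = 1.93 × 0.241472 = 0.466 M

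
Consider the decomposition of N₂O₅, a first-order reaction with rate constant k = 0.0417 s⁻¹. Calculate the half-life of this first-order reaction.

16.62 s

Step 1: For a first-order reaction, t₁/₂ = ln(2)/k
Step 2: t₁/₂ = ln(2)/0.0417
Step 3: t₁/₂ = 0.6931/0.0417 = 16.62 s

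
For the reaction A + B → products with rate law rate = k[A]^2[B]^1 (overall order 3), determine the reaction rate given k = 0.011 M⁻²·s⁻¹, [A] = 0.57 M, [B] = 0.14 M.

0.0005003 M/s

Step 1: The rate law is rate = k[A]^2[B]^1, overall order = 2+1 = 3
Step 2: Substitute values: rate = 0.011 × (0.57)^2 × (0.14)^1
Step 3: rate = 0.011 × 0.3249 × 0.14 = 0.000500346 M/s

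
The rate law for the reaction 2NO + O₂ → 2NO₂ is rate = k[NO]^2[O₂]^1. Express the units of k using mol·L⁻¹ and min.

(mol·L⁻¹)⁻²·min⁻¹

Step 1: Overall order = 2 + 1 = 3.
Step 2: rate has units mol·L⁻¹·min⁻¹; [NO]^2[O₂]^1 has units (mol·L⁻¹)^3.
Step 3: k = rate/([NO]^2[O₂]^1), so units of k = (mol·L⁻¹)^(1-3)·min⁻¹ = (mol·L⁻¹)⁻²·min⁻¹.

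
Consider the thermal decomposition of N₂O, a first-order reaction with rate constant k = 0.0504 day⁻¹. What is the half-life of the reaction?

13.75 day

Step 1: For a first-order reaction, t₁/₂ = ln(2)/k
Step 2: t₁/₂ = ln(2)/0.0504
Step 3: t₁/₂ = 0.6931/0.0504 = 13.75 day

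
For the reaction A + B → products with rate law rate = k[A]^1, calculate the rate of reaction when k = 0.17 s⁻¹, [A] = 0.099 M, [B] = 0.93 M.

0.01683 M/s

Step 1: The rate law is rate = k[A]^1
Step 2: Note that the rate does not depend on [B] (zero order in B).
Step 3: rate = 0.17 × (0.099)^1 = 0.01683 M/s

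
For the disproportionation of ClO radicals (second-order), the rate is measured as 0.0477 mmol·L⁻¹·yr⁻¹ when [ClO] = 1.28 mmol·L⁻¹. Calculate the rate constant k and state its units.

0.02911 (mmol·L⁻¹)⁻¹·yr⁻¹

Step 1: rate = k[ClO]^2, so k = rate / [ClO]^2.
Step 2: k = 0.0477 / (1.28)^2 = 0.0477 / 1.638.
Step 3: k = 0.02911 (mmol·L⁻¹)⁻¹·yr⁻¹.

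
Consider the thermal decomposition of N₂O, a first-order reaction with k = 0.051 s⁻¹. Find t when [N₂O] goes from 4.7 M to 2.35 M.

13.59 s

Step 1: For first-order: t = ln([N₂O]₀/[N₂O])/k
Step 2: t = ln(4.7/2.35)/0.051
Step 3: t = ln(2)/0.051
Step 4: t = 0.6931/0.051 = 13.59 s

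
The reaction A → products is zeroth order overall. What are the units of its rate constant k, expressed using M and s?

M·s⁻¹

Step 1: For overall order n, rate = k × (concentration)^n.
Step 2: Rate has units M·s⁻¹; concentration term has units M^0.
Step 3: k = rate / (concentration)^n, so units of k = M^(1-0)·s⁻¹ = M·s⁻¹.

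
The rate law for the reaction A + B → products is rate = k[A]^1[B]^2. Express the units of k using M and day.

M⁻²·day⁻¹

Step 1: Overall order = 1 + 2 = 3.
Step 2: rate has units M·day⁻¹; [A]^1[B]^2 has units M^3.
Step 3: k = rate/([A]^1[B]^2), so units of k = M^(1-3)·day⁻¹ = M⁻²·day⁻¹.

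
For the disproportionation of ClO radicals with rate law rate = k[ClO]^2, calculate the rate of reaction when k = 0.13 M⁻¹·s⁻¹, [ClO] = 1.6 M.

0.3328 M/s

Step 1: Identify the rate law: rate = k[ClO]^2
Step 2: Substitute values: rate = 0.13 × (1.6)^2
Step 3: Calculate: rate = 0.13 × 2.56 = 0.3328 M/s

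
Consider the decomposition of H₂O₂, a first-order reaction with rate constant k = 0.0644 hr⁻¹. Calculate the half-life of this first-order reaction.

10.76 hr

Step 1: For a first-order reaction, t₁/₂ = ln(2)/k
Step 2: t₁/₂ = ln(2)/0.0644
Step 3: t₁/₂ = 0.6931/0.0644 = 10.76 hr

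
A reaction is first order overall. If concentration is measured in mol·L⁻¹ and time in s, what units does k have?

s⁻¹

Step 1: For overall order n, rate = k × (concentration)^n.
Step 2: Rate has units mol·L⁻¹·s⁻¹; concentration term has units (mol·L⁻¹)^1.
Step 3: k = rate / (concentration)^n, so units of k = (mol·L⁻¹)^(1-1)·s⁻¹ = s⁻¹.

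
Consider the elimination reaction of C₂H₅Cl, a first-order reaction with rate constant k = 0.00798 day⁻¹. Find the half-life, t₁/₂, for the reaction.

86.86 day

Step 1: For a first-order reaction, t₁/₂ = ln(2)/k
Step 2: t₁/₂ = ln(2)/0.00798
Step 3: t₁/₂ = 0.6931/0.00798 = 86.86 day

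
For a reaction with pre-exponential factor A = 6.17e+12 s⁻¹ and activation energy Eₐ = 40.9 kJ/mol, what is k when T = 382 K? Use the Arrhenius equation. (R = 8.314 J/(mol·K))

1.58e+07 s⁻¹

Step 1: Use the Arrhenius equation: k = A × exp(-Eₐ/RT)
Step 2: Convert Eₐ to J/mol: 40.9 kJ/mol = 40900 J/mol
Step 3: Calculate the exponent: -Eₐ/(RT) = -40900/(8.314 × 382) = -12.87804
Step 4: k = 6.17e+12 × exp(-12.87804)
Step 5: k = 6.17e+12 × 2.55351e-06 = 1.5755e+07 s⁻¹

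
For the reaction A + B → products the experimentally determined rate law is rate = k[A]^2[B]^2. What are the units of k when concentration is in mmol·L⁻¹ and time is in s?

(mmol·L⁻¹)⁻³·s⁻¹

Step 1: Overall order = 2 + 2 = 4.
Step 2: rate has units mmol·L⁻¹·s⁻¹; [A]^2[B]^2 has units (mmol·L⁻¹)^4.
Step 3: k = rate/([A]^2[B]^2), so units of k = (mmol·L⁻¹)^(1-4)·s⁻¹ = (mmol·L⁻¹)⁻³·s⁻¹.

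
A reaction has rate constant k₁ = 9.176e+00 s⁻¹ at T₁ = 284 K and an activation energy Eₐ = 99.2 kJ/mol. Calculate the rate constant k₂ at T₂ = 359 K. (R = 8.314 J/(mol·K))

5.950e+04 s⁻¹

Step 1: Use the two-temperature Arrhenius form: ln(k₂/k₁) = -Eₐ/R × (1/T₂ - 1/T₁)
Step 2: Convert Eₐ to J/mol: 99.2 kJ/mol = 99200 J/mol
Step 3: 1/T₂ - 1/T₁ = 1/359 - 1/284 = -7.356114e-04 K⁻¹
Step 4: ln(k₂/k₁) = -99200/8.314 × -7.356114e-04 = 8.77708
Step 5: k₂ = k₁ × exp(8.77708) = 9.176e+00 × 6.48392e+03 = 5.950e+04 s⁻¹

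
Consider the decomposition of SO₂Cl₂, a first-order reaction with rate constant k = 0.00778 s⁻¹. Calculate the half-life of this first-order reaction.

89.09 s

Step 1: For a first-order reaction, t₁/₂ = ln(2)/k
Step 2: t₁/₂ = ln(2)/0.00778
Step 3: t₁/₂ = 0.6931/0.00778 = 89.09 s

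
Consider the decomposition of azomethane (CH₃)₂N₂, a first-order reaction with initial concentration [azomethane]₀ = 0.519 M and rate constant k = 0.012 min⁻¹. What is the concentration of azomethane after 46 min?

0.2988 M

Step 1: For a first-order reaction: [azomethane] = [azomethane]₀ × e^(-kt)
Step 2: [azomethane] = 0.519 × e^(-0.012 × 46)
Step 3: [azomethane] = 0.519 × e^(-0.552)
Step 4: [azomethane] = 0.519 × 0.575797 = 0.2988 M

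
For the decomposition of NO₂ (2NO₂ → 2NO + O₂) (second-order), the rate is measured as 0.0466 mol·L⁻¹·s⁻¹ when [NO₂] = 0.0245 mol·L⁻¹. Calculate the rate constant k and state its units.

77.63 (mol·L⁻¹)⁻¹·s⁻¹

Step 1: rate = k[NO₂]^2, so k = rate / [NO₂]^2.
Step 2: k = 0.0466 / (0.0245)^2 = 0.0466 / 0.0006003.
Step 3: k = 77.63 (mol·L⁻¹)⁻¹·s⁻¹.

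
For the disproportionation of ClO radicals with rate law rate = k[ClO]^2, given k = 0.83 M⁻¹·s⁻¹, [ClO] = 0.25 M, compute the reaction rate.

0.05187 M/s

Step 1: Identify the rate law: rate = k[ClO]^2
Step 2: Substitute values: rate = 0.83 × (0.25)^2
Step 3: Calculate: rate = 0.83 × 0.0625 = 0.051875 M/s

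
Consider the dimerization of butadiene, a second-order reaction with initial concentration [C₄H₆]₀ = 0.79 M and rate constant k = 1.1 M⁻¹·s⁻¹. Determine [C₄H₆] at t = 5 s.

0.1478 M

Step 1: For a second-order reaction: 1/[C₄H₆] = 1/[C₄H₆]₀ + kt
Step 2: 1/[C₄H₆] = 1/0.79 + 1.1 × 5
Step 3: 1/[C₄H₆] = 1.266 + 5.5 = 6.766
Step 4: [C₄H₆] = 1/6.766 = 0.1478 M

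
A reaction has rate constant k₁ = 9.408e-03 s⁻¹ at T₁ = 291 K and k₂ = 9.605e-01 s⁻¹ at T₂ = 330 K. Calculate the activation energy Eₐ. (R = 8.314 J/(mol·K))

94.7 kJ/mol

Step 1: Use the two-temperature Arrhenius form: ln(k₂/k₁) = -Eₐ/R × (1/T₂ - 1/T₁)
Step 2: ln(k₂/k₁) = ln(9.605e-01/9.408e-03) = ln(102.094) = 4.62589
Step 3: 1/T₂ - 1/T₁ = 1/330 - 1/291 = -4.061231e-04 K⁻¹
Step 4: Eₐ = -R × ln(k₂/k₁) / (1/T₂ - 1/T₁) = -8.314 × 4.62589 / -4.061231e-04
Step 5: Eₐ = 9.4700e+04 J/mol = 94.7 kJ/mol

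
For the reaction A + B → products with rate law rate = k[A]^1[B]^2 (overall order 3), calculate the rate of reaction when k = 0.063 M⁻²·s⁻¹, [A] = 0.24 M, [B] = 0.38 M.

0.002183 M/s

Step 1: The rate law is rate = k[A]^1[B]^2, overall order = 1+2 = 3
Step 2: Substitute values: rate = 0.063 × (0.24)^1 × (0.38)^2
Step 3: rate = 0.063 × 0.24 × 0.1444 = 0.00218333 M/s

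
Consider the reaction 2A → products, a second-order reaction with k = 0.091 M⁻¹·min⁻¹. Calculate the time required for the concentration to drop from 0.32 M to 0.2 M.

20.6 min

Step 1: For second-order: t = (1/[A] - 1/[A]₀)/k
Step 2: t = (1/0.2 - 1/0.32)/0.091
Step 3: t = (5 - 3.125)/0.091
Step 4: t = 1.875/0.091 = 20.6 min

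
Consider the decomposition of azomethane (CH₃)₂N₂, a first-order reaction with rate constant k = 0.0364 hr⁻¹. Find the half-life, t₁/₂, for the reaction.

19.04 hr

Step 1: For a first-order reaction, t₁/₂ = ln(2)/k
Step 2: t₁/₂ = ln(2)/0.0364
Step 3: t₁/₂ = 0.6931/0.0364 = 19.04 hr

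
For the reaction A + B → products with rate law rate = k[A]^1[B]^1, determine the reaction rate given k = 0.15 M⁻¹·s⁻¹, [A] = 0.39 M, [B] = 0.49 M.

0.02866 M/s

Step 1: The rate law is rate = k[A]^1[B]^1
Step 2: Substitute: rate = 0.15 × (0.39)^1 × (0.49)^1
Step 3: rate = 0.15 × 0.39 × 0.49 = 0.028665 M/s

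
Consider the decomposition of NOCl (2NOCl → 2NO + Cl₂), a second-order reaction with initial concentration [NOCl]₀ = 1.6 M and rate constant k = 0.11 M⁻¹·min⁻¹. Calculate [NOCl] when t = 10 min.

0.5797 M

Step 1: For a second-order reaction: 1/[NOCl] = 1/[NOCl]₀ + kt
Step 2: 1/[NOCl] = 1/1.6 + 0.11 × 10
Step 3: 1/[NOCl] = 0.625 + 1.1 = 1.725
Step 4: [NOCl] = 1/1.725 = 0.5797 M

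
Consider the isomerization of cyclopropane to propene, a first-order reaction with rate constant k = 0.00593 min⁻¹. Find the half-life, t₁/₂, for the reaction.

116.9 min

Step 1: For a first-order reaction, t₁/₂ = ln(2)/k
Step 2: t₁/₂ = ln(2)/0.00593
Step 3: t₁/₂ = 0.6931/0.00593 = 116.9 min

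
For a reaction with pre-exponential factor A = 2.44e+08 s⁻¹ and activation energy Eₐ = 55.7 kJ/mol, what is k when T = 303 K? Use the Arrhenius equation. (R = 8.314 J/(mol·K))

6.09e-02 s⁻¹

Step 1: Use the Arrhenius equation: k = A × exp(-Eₐ/RT)
Step 2: Convert Eₐ to J/mol: 55.7 kJ/mol = 55700 J/mol
Step 3: Calculate the exponent: -Eₐ/(RT) = -55700/(8.314 × 303) = -22.11070
Step 4: k = 2.44e+08 × exp(-22.11070)
Step 5: k = 2.44e+08 × 2.49715e-10 = 6.0930e-02 s⁻¹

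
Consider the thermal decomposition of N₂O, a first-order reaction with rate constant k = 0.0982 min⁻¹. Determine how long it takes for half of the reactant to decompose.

7.059 min

Step 1: For a first-order reaction, t₁/₂ = ln(2)/k
Step 2: t₁/₂ = ln(2)/0.0982
Step 3: t₁/₂ = 0.6931/0.0982 = 7.059 min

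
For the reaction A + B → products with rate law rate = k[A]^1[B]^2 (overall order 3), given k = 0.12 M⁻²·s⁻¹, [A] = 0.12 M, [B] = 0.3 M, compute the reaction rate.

0.001296 M/s

Step 1: The rate law is rate = k[A]^1[B]^2, overall order = 1+2 = 3
Step 2: Substitute values: rate = 0.12 × (0.12)^1 × (0.3)^2
Step 3: rate = 0.12 × 0.12 × 0.09 = 0.001296 M/s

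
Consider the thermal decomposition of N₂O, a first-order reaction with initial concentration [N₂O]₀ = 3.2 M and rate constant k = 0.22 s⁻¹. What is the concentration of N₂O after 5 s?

1.065 M

Step 1: For a first-order reaction: [N₂O] = [N₂O]₀ × e^(-kt)
Step 2: [N₂O] = 3.2 × e^(-0.22 × 5)
Step 3: [N₂O] = 3.2 × e^(-1.1)
Step 4: [N₂O] = 3.2 × 0.332871 = 1.065 M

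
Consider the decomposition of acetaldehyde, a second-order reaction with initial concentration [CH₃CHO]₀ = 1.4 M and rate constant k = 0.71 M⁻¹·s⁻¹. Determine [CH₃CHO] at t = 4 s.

0.2814 M

Step 1: For a second-order reaction: 1/[CH₃CHO] = 1/[CH₃CHO]₀ + kt
Step 2: 1/[CH₃CHO] = 1/1.4 + 0.71 × 4
Step 3: 1/[CH₃CHO] = 0.7143 + 2.84 = 3.554
Step 4: [CH₃CHO] = 1/3.554 = 0.2814 M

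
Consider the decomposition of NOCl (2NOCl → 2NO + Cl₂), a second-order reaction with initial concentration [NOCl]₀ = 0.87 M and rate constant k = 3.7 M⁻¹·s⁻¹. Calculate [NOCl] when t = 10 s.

0.02621 M

Step 1: For a second-order reaction: 1/[NOCl] = 1/[NOCl]₀ + kt
Step 2: 1/[NOCl] = 1/0.87 + 3.7 × 10
Step 3: 1/[NOCl] = 1.149 + 37 = 38.15
Step 4: [NOCl] = 1/38.15 = 0.02621 M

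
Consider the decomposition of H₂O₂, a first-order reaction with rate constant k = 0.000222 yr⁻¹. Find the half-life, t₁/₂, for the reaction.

3122 yr

Step 1: For a first-order reaction, t₁/₂ = ln(2)/k
Step 2: t₁/₂ = ln(2)/0.000222
Step 3: t₁/₂ = 0.6931/0.000222 = 3122 yr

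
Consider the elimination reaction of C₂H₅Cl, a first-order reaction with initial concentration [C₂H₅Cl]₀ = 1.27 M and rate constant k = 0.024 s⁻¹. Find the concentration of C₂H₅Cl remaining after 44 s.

0.4418 M

Step 1: For a first-order reaction: [C₂H₅Cl] = [C₂H₅Cl]₀ × e^(-kt)
Step 2: [C₂H₅Cl] = 1.27 × e^(-0.024 × 44)
Step 3: [C₂H₅Cl] = 1.27 × e^(-1.056)
Step 4: [C₂H₅Cl] = 1.27 × 0.347844 = 0.4418 M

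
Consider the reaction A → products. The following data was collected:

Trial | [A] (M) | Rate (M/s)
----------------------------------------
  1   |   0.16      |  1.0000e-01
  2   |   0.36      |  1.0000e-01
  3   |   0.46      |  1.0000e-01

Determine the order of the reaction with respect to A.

zeroth order (0)

Step 1: Compare trials - when concentration changes, rate stays constant.
Step 2: rate₂/rate₁ = 1.0000e-01/1.0000e-01 = 1
Step 3: [A]₂/[A]₁ = 0.36/0.16 = 2.25
Step 4: Since rate ratio ≈ (conc ratio)^0, the reaction is zeroth order.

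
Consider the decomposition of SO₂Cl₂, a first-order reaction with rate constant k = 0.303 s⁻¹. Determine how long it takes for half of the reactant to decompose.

2.288 s

Step 1: For a first-order reaction, t₁/₂ = ln(2)/k
Step 2: t₁/₂ = ln(2)/0.303
Step 3: t₁/₂ = 0.6931/0.303 = 2.288 s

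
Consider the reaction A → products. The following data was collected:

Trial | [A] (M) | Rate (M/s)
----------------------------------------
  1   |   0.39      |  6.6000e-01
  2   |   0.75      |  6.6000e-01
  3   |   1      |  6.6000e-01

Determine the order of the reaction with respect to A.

zeroth order (0)

Step 1: Compare trials - when concentration changes, rate stays constant.
Step 2: rate₂/rate₁ = 6.6000e-01/6.6000e-01 = 1
Step 3: [A]₂/[A]₁ = 0.75/0.39 = 1.923
Step 4: Since rate ratio ≈ (conc ratio)^0, the reaction is zeroth order.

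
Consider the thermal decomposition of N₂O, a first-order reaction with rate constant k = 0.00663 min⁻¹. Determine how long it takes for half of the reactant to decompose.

104.5 min

Step 1: For a first-order reaction, t₁/₂ = ln(2)/k
Step 2: t₁/₂ = ln(2)/0.00663
Step 3: t₁/₂ = 0.6931/0.00663 = 104.5 min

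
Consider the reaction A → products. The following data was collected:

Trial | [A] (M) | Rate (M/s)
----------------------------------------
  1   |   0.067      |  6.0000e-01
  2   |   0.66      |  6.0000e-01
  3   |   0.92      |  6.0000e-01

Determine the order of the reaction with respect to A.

zeroth order (0)

Step 1: Compare trials - when concentration changes, rate stays constant.
Step 2: rate₂/rate₁ = 6.0000e-01/6.0000e-01 = 1
Step 3: [A]₂/[A]₁ = 0.66/0.067 = 9.851
Step 4: Since rate ratio ≈ (conc ratio)^0, the reaction is zeroth order.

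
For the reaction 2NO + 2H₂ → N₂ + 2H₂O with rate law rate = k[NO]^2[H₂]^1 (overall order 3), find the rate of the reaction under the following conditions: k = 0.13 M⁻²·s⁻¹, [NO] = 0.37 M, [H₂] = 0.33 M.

0.005873 M/s

Step 1: The rate law is rate = k[NO]^2[H₂]^1, overall order = 2+1 = 3
Step 2: Substitute values: rate = 0.13 × (0.37)^2 × (0.33)^1
Step 3: rate = 0.13 × 0.1369 × 0.33 = 0.00587301 M/s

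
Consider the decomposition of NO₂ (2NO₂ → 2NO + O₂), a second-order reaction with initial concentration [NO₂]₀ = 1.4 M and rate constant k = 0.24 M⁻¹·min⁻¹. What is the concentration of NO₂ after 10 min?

0.3211 M

Step 1: For a second-order reaction: 1/[NO₂] = 1/[NO₂]₀ + kt
Step 2: 1/[NO₂] = 1/1.4 + 0.24 × 10
Step 3: 1/[NO₂] = 0.7143 + 2.4 = 3.114
Step 4: [NO₂] = 1/3.114 = 0.3211 M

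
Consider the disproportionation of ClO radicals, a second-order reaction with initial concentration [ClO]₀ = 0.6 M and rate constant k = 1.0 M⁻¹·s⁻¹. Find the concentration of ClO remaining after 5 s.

0.15 M

Step 1: For a second-order reaction: 1/[ClO] = 1/[ClO]₀ + kt
Step 2: 1/[ClO] = 1/0.6 + 1.0 × 5
Step 3: 1/[ClO] = 1.667 + 5 = 6.667
Step 4: [ClO] = 1/6.667 = 0.15 M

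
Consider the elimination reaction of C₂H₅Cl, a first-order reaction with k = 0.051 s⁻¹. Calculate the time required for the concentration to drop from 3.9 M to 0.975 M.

27.18 s

Step 1: For first-order: t = ln([C₂H₅Cl]₀/[C₂H₅Cl])/k
Step 2: t = ln(3.9/0.975)/0.051
Step 3: t = ln(4)/0.051
Step 4: t = 1.386/0.051 = 27.18 s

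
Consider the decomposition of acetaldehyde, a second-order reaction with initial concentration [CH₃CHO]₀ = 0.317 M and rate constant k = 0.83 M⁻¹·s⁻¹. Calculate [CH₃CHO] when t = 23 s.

0.04495 M

Step 1: For a second-order reaction: 1/[CH₃CHO] = 1/[CH₃CHO]₀ + kt
Step 2: 1/[CH₃CHO] = 1/0.317 + 0.83 × 23
Step 3: 1/[CH₃CHO] = 3.155 + 19.09 = 22.24
Step 4: [CH₃CHO] = 1/22.24 = 0.04495 M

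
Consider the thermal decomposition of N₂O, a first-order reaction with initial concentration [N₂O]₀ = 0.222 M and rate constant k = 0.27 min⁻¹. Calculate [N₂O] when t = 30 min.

6.739e-05 M

Step 1: For a first-order reaction: [N₂O] = [N₂O]₀ × e^(-kt)
Step 2: [N₂O] = 0.222 × e^(-0.27 × 30)
Step 3: [N₂O] = 0.222 × e^(-8.1)
Step 4: [N₂O] = 0.222 × 0.000303539 = 6.739e-05 M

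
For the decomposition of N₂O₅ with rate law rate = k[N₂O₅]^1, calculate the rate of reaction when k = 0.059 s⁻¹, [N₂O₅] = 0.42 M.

0.02478 M/s

Step 1: Identify the rate law: rate = k[N₂O₅]^1
Step 2: Substitute values: rate = 0.059 × (0.42)^1
Step 3: Calculate: rate = 0.059 × 0.42 = 0.02478 M/s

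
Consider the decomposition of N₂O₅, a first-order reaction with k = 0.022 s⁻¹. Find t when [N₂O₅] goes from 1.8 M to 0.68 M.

44.25 s

Step 1: For first-order: t = ln([N₂O₅]₀/[N₂O₅])/k
Step 2: t = ln(1.8/0.68)/0.022
Step 3: t = ln(2.647)/0.022
Step 4: t = 0.9734/0.022 = 44.25 s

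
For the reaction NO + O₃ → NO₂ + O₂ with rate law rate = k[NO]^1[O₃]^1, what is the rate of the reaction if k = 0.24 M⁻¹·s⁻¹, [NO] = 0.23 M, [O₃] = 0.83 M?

0.04582 M/s

Step 1: The rate law is rate = k[NO]^1[O₃]^1
Step 2: Substitute: rate = 0.24 × (0.23)^1 × (0.83)^1
Step 3: rate = 0.24 × 0.23 × 0.83 = 0.045816 M/s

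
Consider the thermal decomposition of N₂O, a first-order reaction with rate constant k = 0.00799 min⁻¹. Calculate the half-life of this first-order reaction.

86.75 min

Step 1: For a first-order reaction, t₁/₂ = ln(2)/k
Step 2: t₁/₂ = ln(2)/0.00799
Step 3: t₁/₂ = 0.6931/0.00799 = 86.75 min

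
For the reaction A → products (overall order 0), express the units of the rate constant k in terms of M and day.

M·day⁻¹

Step 1: For overall order n, rate = k × (concentration)^n.
Step 2: Rate has units M·day⁻¹; concentration term has units M^0.
Step 3: k = rate / (concentration)^n, so units of k = M^(1-0)·day⁻¹ = M·day⁻¹.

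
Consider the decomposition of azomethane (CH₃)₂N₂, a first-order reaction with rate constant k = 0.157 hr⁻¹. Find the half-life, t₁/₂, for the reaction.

4.415 hr

Step 1: For a first-order reaction, t₁/₂ = ln(2)/k
Step 2: t₁/₂ = ln(2)/0.157
Step 3: t₁/₂ = 0.6931/0.157 = 4.415 hr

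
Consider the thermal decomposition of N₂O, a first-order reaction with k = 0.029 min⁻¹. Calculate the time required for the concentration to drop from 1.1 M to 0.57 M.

22.67 min

Step 1: For first-order: t = ln([N₂O]₀/[N₂O])/k
Step 2: t = ln(1.1/0.57)/0.029
Step 3: t = ln(1.93)/0.029
Step 4: t = 0.6574/0.029 = 22.67 min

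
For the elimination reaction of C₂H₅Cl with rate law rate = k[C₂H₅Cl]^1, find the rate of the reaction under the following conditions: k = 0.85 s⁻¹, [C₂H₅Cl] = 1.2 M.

1.02 M/s

Step 1: Identify the rate law: rate = k[C₂H₅Cl]^1
Step 2: Substitute values: rate = 0.85 × (1.2)^1
Step 3: Calculate: rate = 0.85 × 1.2 = 1.02 M/s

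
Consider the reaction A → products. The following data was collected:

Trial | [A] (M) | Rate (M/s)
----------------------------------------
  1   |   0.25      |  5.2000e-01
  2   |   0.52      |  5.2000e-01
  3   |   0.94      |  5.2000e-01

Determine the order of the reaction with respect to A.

zeroth order (0)

Step 1: Compare trials - when concentration changes, rate stays constant.
Step 2: rate₂/rate₁ = 5.2000e-01/5.2000e-01 = 1
Step 3: [A]₂/[A]₁ = 0.52/0.25 = 2.08
Step 4: Since rate ratio ≈ (conc ratio)^0, the reaction is zeroth order.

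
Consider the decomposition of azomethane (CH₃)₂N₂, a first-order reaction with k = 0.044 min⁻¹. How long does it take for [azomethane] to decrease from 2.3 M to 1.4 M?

11.28 min

Step 1: For first-order: t = ln([azomethane]₀/[azomethane])/k
Step 2: t = ln(2.3/1.4)/0.044
Step 3: t = ln(1.643)/0.044
Step 4: t = 0.4964/0.044 = 11.28 min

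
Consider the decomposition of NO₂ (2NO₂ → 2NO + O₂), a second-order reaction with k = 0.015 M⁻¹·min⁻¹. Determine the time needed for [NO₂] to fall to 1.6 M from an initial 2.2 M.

11.36 min

Step 1: For second-order: t = (1/[NO₂] - 1/[NO₂]₀)/k
Step 2: t = (1/1.6 - 1/2.2)/0.015
Step 3: t = (0.625 - 0.4545)/0.015
Step 4: t = 0.1705/0.015 = 11.36 min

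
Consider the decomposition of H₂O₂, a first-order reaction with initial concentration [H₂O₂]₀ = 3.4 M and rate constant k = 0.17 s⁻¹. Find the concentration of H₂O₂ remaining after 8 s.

0.8726 M

Step 1: For a first-order reaction: [H₂O₂] = [H₂O₂]₀ × e^(-kt)
Step 2: [H₂O₂] = 3.4 × e^(-0.17 × 8)
Step 3: [H₂O₂] = 3.4 × e^(-1.36)
Step 4: [H₂O₂] = 3.4 × 0.256661 = 0.8726 M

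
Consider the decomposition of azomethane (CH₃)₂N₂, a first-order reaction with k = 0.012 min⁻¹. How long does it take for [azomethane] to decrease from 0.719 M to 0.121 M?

148.5 min

Step 1: For first-order: t = ln([azomethane]₀/[azomethane])/k
Step 2: t = ln(0.719/0.121)/0.012
Step 3: t = ln(5.942)/0.012
Step 4: t = 1.782/0.012 = 148.5 min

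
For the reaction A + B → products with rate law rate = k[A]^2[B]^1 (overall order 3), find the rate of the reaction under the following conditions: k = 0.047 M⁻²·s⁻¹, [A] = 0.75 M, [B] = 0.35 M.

0.009253 M/s

Step 1: The rate law is rate = k[A]^2[B]^1, overall order = 2+1 = 3
Step 2: Substitute values: rate = 0.047 × (0.75)^2 × (0.35)^1
Step 3: rate = 0.047 × 0.5625 × 0.35 = 0.00925312 M/s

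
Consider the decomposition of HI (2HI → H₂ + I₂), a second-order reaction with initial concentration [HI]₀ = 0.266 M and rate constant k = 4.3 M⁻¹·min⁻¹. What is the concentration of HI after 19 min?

0.0117 M

Step 1: For a second-order reaction: 1/[HI] = 1/[HI]₀ + kt
Step 2: 1/[HI] = 1/0.266 + 4.3 × 19
Step 3: 1/[HI] = 3.759 + 81.7 = 85.46
Step 4: [HI] = 1/85.46 = 0.0117 M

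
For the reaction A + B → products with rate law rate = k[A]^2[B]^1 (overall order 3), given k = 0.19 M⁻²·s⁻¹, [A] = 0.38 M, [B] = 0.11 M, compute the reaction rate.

0.003018 M/s

Step 1: The rate law is rate = k[A]^2[B]^1, overall order = 2+1 = 3
Step 2: Substitute values: rate = 0.19 × (0.38)^2 × (0.11)^1
Step 3: rate = 0.19 × 0.1444 × 0.11 = 0.00301796 M/s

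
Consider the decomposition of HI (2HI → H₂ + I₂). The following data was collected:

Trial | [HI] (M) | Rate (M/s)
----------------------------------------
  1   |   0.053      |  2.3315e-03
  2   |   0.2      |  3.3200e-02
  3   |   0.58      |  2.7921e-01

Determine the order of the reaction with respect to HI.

second order (2)

Step 1: Compare trials to find order n where rate₂/rate₁ = ([HI]₂/[HI]₁)^n
Step 2: rate₂/rate₁ = 3.3200e-02/2.3315e-03 = 14.24
Step 3: [HI]₂/[HI]₁ = 0.2/0.053 = 3.774
Step 4: n = ln(14.24)/ln(3.774) = 2.00 ≈ 2
Step 5: The reaction is second order in HI.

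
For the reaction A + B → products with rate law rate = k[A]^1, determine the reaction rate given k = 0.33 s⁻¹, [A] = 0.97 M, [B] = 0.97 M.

0.3201 M/s

Step 1: The rate law is rate = k[A]^1
Step 2: Note that the rate does not depend on [B] (zero order in B).
Step 3: rate = 0.33 × (0.97)^1 = 0.3201 M/s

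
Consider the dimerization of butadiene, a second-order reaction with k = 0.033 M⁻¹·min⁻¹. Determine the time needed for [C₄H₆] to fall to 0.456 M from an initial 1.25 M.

42.21 min

Step 1: For second-order: t = (1/[C₄H₆] - 1/[C₄H₆]₀)/k
Step 2: t = (1/0.456 - 1/1.25)/0.033
Step 3: t = (2.193 - 0.8)/0.033
Step 4: t = 1.393/0.033 = 42.21 min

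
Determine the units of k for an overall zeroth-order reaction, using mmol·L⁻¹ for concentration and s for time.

mmol·L⁻¹·s⁻¹

Step 1: For overall order n, rate = k × (concentration)^n.
Step 2: Rate has units mmol·L⁻¹·s⁻¹; concentration term has units (mmol·L⁻¹)^0.
Step 3: k = rate / (concentration)^n, so units of k = (mmol·L⁻¹)^(1-0)·s⁻¹ = mmol·L⁻¹·s⁻¹.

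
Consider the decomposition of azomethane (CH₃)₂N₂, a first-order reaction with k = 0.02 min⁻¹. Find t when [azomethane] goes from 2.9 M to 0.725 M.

69.31 min

Step 1: For first-order: t = ln([azomethane]₀/[azomethane])/k
Step 2: t = ln(2.9/0.725)/0.02
Step 3: t = ln(4)/0.02
Step 4: t = 1.386/0.02 = 69.31 min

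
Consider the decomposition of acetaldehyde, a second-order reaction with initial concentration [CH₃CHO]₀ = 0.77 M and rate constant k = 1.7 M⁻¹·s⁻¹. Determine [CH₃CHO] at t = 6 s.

0.08697 M

Step 1: For a second-order reaction: 1/[CH₃CHO] = 1/[CH₃CHO]₀ + kt
Step 2: 1/[CH₃CHO] = 1/0.77 + 1.7 × 6
Step 3: 1/[CH₃CHO] = 1.299 + 10.2 = 11.5
Step 4: [CH₃CHO] = 1/11.5 = 0.08697 M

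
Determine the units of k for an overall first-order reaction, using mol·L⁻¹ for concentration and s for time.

s⁻¹

Step 1: For overall order n, rate = k × (concentration)^n.
Step 2: Rate has units mol·L⁻¹·s⁻¹; concentration term has units (mol·L⁻¹)^1.
Step 3: k = rate / (concentration)^n, so units of k = (mol·L⁻¹)^(1-1)·s⁻¹ = s⁻¹.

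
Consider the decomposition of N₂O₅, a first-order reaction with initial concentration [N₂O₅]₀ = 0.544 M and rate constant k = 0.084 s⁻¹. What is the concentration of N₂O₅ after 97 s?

0.0001574 M

Step 1: For a first-order reaction: [N₂O₅] = [N₂O₅]₀ × e^(-kt)
Step 2: [N₂O₅] = 0.544 × e^(-0.084 × 97)
Step 3: [N₂O₅] = 0.544 × e^(-8.148)
Step 4: [N₂O₅] = 0.544 × 0.000289313 = 0.0001574 M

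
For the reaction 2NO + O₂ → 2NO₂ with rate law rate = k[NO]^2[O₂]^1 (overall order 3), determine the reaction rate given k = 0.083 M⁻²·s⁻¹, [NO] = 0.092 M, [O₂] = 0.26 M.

0.0001827 M/s

Step 1: The rate law is rate = k[NO]^2[O₂]^1, overall order = 2+1 = 3
Step 2: Substitute values: rate = 0.083 × (0.092)^2 × (0.26)^1
Step 3: rate = 0.083 × 0.008464 × 0.26 = 0.000182653 M/s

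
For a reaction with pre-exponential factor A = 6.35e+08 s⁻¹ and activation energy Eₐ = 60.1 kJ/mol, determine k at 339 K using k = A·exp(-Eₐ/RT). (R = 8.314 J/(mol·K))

3.48e-01 s⁻¹

Step 1: Use the Arrhenius equation: k = A × exp(-Eₐ/RT)
Step 2: Convert Eₐ to J/mol: 60.1 kJ/mol = 60100 J/mol
Step 3: Calculate the exponent: -Eₐ/(RT) = -60100/(8.314 × 339) = -21.32381
Step 4: k = 6.35e+08 × exp(-21.32381)
Step 5: k = 6.35e+08 × 5.48513e-10 = 3.4831e-01 s⁻¹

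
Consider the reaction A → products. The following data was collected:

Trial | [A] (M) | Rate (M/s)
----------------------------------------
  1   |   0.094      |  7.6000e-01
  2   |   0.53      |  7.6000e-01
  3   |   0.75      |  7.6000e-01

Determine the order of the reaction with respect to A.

zeroth order (0)

Step 1: Compare trials - when concentration changes, rate stays constant.
Step 2: rate₂/rate₁ = 7.6000e-01/7.6000e-01 = 1
Step 3: [A]₂/[A]₁ = 0.53/0.094 = 5.638
Step 4: Since rate ratio ≈ (conc ratio)^0, the reaction is zeroth order.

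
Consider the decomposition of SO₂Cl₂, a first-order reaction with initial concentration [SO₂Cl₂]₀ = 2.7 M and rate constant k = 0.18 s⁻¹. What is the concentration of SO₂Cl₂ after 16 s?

0.1516 M

Step 1: For a first-order reaction: [SO₂Cl₂] = [SO₂Cl₂]₀ × e^(-kt)
Step 2: [SO₂Cl₂] = 2.7 × e^(-0.18 × 16)
Step 3: [SO₂Cl₂] = 2.7 × e^(-2.88)
Step 4: [SO₂Cl₂] = 2.7 × 0.0561348 = 0.1516 M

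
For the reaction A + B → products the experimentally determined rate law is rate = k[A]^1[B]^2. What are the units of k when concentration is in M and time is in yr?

M⁻²·yr⁻¹

Step 1: Overall order = 1 + 2 = 3.
Step 2: rate has units M·yr⁻¹; [A]^1[B]^2 has units M^3.
Step 3: k = rate/([A]^1[B]^2), so units of k = M^(1-3)·yr⁻¹ = M⁻²·yr⁻¹.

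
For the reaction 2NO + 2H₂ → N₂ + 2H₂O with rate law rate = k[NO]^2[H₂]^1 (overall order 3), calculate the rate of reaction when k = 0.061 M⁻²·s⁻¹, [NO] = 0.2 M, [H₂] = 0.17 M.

0.0004148 M/s

Step 1: The rate law is rate = k[NO]^2[H₂]^1, overall order = 2+1 = 3
Step 2: Substitute values: rate = 0.061 × (0.2)^2 × (0.17)^1
Step 3: rate = 0.061 × 0.04 × 0.17 = 0.0004148 M/s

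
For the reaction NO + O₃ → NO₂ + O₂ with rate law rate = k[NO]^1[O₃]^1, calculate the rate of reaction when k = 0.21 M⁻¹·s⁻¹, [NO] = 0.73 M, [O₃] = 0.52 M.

0.07972 M/s

Step 1: The rate law is rate = k[NO]^1[O₃]^1
Step 2: Substitute: rate = 0.21 × (0.73)^1 × (0.52)^1
Step 3: rate = 0.21 × 0.73 × 0.52 = 0.079716 M/s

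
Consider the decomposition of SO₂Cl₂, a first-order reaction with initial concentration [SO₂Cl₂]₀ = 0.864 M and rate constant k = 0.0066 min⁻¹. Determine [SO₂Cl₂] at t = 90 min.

0.477 M

Step 1: For a first-order reaction: [SO₂Cl₂] = [SO₂Cl₂]₀ × e^(-kt)
Step 2: [SO₂Cl₂] = 0.864 × e^(-0.0066 × 90)
Step 3: [SO₂Cl₂] = 0.864 × e^(-0.594)
Step 4: [SO₂Cl₂] = 0.864 × 0.552114 = 0.477 M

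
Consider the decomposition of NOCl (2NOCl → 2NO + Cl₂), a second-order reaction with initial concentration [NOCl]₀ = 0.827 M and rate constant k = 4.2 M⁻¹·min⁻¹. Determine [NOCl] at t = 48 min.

0.004931 M

Step 1: For a second-order reaction: 1/[NOCl] = 1/[NOCl]₀ + kt
Step 2: 1/[NOCl] = 1/0.827 + 4.2 × 48
Step 3: 1/[NOCl] = 1.209 + 201.6 = 202.8
Step 4: [NOCl] = 1/202.8 = 0.004931 M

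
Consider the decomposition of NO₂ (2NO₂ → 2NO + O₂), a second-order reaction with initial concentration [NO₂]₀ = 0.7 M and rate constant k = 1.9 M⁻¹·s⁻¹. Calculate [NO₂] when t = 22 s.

0.02313 M

Step 1: For a second-order reaction: 1/[NO₂] = 1/[NO₂]₀ + kt
Step 2: 1/[NO₂] = 1/0.7 + 1.9 × 22
Step 3: 1/[NO₂] = 1.429 + 41.8 = 43.23
Step 4: [NO₂] = 1/43.23 = 0.02313 M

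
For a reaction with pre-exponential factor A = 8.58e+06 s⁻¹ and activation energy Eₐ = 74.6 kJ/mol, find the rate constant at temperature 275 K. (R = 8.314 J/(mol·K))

5.80e-08 s⁻¹

Step 1: Use the Arrhenius equation: k = A × exp(-Eₐ/RT)
Step 2: Convert Eₐ to J/mol: 74.6 kJ/mol = 74600 J/mol
Step 3: Calculate the exponent: -Eₐ/(RT) = -74600/(8.314 × 275) = -32.62843
Step 4: k = 8.58e+06 × exp(-32.62843)
Step 5: k = 8.58e+06 × 6.75543e-15 = 5.7962e-08 s⁻¹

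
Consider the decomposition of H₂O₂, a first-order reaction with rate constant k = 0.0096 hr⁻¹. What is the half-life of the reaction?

72.2 hr

Step 1: For a first-order reaction, t₁/₂ = ln(2)/k
Step 2: t₁/₂ = ln(2)/0.0096
Step 3: t₁/₂ = 0.6931/0.0096 = 72.2 hr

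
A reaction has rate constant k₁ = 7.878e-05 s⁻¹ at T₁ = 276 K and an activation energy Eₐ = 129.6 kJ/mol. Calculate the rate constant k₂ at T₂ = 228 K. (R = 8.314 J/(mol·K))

5.402e-10 s⁻¹

Step 1: Use the two-temperature Arrhenius form: ln(k₂/k₁) = -Eₐ/R × (1/T₂ - 1/T₁)
Step 2: Convert Eₐ to J/mol: 129.6 kJ/mol = 129600 J/mol
Step 3: 1/T₂ - 1/T₁ = 1/228 - 1/276 = 7.627765e-04 K⁻¹
Step 4: ln(k₂/k₁) = -129600/8.314 × 7.627765e-04 = -11.89029
Step 5: k₂ = k₁ × exp(-11.89029) = 7.878e-05 × 6.85666e-06 = 5.402e-10 s⁻¹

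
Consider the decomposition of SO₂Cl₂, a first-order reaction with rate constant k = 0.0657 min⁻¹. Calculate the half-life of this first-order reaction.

10.55 min

Step 1: For a first-order reaction, t₁/₂ = ln(2)/k
Step 2: t₁/₂ = ln(2)/0.0657
Step 3: t₁/₂ = 0.6931/0.0657 = 10.55 min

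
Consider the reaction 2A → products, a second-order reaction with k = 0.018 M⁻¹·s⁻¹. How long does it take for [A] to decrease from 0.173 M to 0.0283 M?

1642 s

Step 1: For second-order: t = (1/[A] - 1/[A]₀)/k
Step 2: t = (1/0.0283 - 1/0.173)/0.018
Step 3: t = (35.34 - 5.78)/0.018
Step 4: t = 29.56/0.018 = 1642 s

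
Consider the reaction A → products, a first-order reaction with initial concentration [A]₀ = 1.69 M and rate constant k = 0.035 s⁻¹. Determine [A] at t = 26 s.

0.6803 M

Step 1: For a first-order reaction: [A] = [A]₀ × e^(-kt)
Step 2: [A] = 1.69 × e^(-0.035 × 26)
Step 3: [A] = 1.69 × e^(-0.91)
Step 4: [A] = 1.69 × 0.402524 = 0.6803 M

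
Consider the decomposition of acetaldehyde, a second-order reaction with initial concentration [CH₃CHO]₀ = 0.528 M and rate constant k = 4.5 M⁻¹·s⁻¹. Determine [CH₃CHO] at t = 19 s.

0.01144 M

Step 1: For a second-order reaction: 1/[CH₃CHO] = 1/[CH₃CHO]₀ + kt
Step 2: 1/[CH₃CHO] = 1/0.528 + 4.5 × 19
Step 3: 1/[CH₃CHO] = 1.894 + 85.5 = 87.39
Step 4: [CH₃CHO] = 1/87.39 = 0.01144 M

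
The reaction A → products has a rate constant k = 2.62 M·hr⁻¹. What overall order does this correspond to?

zeroth order (0)

Step 1: The units of k for an nth-order reaction are (concentration)^(1-n)·(time)⁻¹.
Step 2: Here k has units M·hr⁻¹, so the concentration exponent is 1.
Step 3: 1 - n = 1 ⇒ n = 0. The reaction is zeroth order.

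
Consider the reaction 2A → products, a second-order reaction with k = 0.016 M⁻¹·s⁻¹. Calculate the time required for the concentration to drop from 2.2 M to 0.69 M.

62.17 s

Step 1: For second-order: t = (1/[A] - 1/[A]₀)/k
Step 2: t = (1/0.69 - 1/2.2)/0.016
Step 3: t = (1.449 - 0.4545)/0.016
Step 4: t = 0.9947/0.016 = 62.17 s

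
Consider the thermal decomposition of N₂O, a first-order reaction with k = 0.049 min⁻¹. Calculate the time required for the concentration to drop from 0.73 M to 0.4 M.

12.28 min

Step 1: For first-order: t = ln([N₂O]₀/[N₂O])/k
Step 2: t = ln(0.73/0.4)/0.049
Step 3: t = ln(1.825)/0.049
Step 4: t = 0.6016/0.049 = 12.28 min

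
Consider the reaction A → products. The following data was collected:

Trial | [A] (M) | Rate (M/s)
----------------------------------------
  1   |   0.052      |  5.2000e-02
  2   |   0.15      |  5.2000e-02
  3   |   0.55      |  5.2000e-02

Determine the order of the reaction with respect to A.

zeroth order (0)

Step 1: Compare trials - when concentration changes, rate stays constant.
Step 2: rate₂/rate₁ = 5.2000e-02/5.2000e-02 = 1
Step 3: [A]₂/[A]₁ = 0.15/0.052 = 2.885
Step 4: Since rate ratio ≈ (conc ratio)^0, the reaction is zeroth order.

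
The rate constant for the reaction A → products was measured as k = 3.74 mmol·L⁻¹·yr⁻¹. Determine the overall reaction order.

zeroth order (0)

Step 1: The units of k for an nth-order reaction are (concentration)^(1-n)·(time)⁻¹.
Step 2: Here k has units mmol·L⁻¹·yr⁻¹, so the concentration exponent is 1.
Step 3: 1 - n = 1 ⇒ n = 0. The reaction is zeroth order.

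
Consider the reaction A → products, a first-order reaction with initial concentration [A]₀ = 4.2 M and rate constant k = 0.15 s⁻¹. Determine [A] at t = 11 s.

0.8066 M

Step 1: For a first-order reaction: [A] = [A]₀ × e^(-kt)
Step 2: [A] = 4.2 × e^(-0.15 × 11)
Step 3: [A] = 4.2 × e^(-1.65)
Step 4: [A] = 4.2 × 0.19205 = 0.8066 M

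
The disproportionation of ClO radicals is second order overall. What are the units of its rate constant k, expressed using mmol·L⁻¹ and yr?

(mmol·L⁻¹)⁻¹·yr⁻¹

Step 1: For overall order n, rate = k × (concentration)^n.
Step 2: Rate has units mmol·L⁻¹·yr⁻¹; concentration term has units (mmol·L⁻¹)^2.
Step 3: k = rate / (concentration)^n, so units of k = (mmol·L⁻¹)^(1-2)·yr⁻¹ = (mmol·L⁻¹)⁻¹·yr⁻¹.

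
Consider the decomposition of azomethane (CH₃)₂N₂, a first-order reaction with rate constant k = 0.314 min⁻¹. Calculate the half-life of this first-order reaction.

2.207 min

Step 1: For a first-order reaction, t₁/₂ = ln(2)/k
Step 2: t₁/₂ = ln(2)/0.314
Step 3: t₁/₂ = 0.6931/0.314 = 2.207 min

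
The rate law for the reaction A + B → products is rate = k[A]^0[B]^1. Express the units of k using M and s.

s⁻¹

Step 1: Overall order = 0 + 1 = 1.
Step 2: rate has units M·s⁻¹; [A]^0[B]^1 has units M^1.
Step 3: k = rate/([A]^0[B]^1), so units of k = M^(1-1)·s⁻¹ = s⁻¹.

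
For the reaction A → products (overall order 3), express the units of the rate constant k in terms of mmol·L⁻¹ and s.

(mmol·L⁻¹)⁻²·s⁻¹

Step 1: For overall order n, rate = k × (concentration)^n.
Step 2: Rate has units mmol·L⁻¹·s⁻¹; concentration term has units (mmol·L⁻¹)^3.
Step 3: k = rate / (concentration)^n, so units of k = (mmol·L⁻¹)^(1-3)·s⁻¹ = (mmol·L⁻¹)⁻²·s⁻¹.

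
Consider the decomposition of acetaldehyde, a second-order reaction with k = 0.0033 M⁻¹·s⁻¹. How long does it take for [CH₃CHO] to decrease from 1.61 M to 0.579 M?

335.2 s

Step 1: For second-order: t = (1/[CH₃CHO] - 1/[CH₃CHO]₀)/k
Step 2: t = (1/0.579 - 1/1.61)/0.0033
Step 3: t = (1.727 - 0.6211)/0.0033
Step 4: t = 1.106/0.0033 = 335.2 s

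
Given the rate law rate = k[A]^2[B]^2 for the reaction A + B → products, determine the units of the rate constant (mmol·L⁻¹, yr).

(mmol·L⁻¹)⁻³·yr⁻¹

Step 1: Overall order = 2 + 2 = 4.
Step 2: rate has units mmol·L⁻¹·yr⁻¹; [A]^2[B]^2 has units (mmol·L⁻¹)^4.
Step 3: k = rate/([A]^2[B]^2), so units of k = (mmol·L⁻¹)^(1-4)·yr⁻¹ = (mmol·L⁻¹)⁻³·yr⁻¹.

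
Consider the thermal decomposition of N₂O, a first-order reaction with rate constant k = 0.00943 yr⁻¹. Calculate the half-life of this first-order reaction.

73.5 yr

Step 1: For a first-order reaction, t₁/₂ = ln(2)/k
Step 2: t₁/₂ = ln(2)/0.00943
Step 3: t₁/₂ = 0.6931/0.00943 = 73.5 yr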